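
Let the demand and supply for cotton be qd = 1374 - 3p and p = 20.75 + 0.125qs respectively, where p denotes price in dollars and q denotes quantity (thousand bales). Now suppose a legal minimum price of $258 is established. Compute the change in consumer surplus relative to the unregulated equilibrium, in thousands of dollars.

Rearranging supply gives qs = 8p - 166. Equilibrium: 1374 - 3p = 8p - 166, so 1540 = 11p and p* = 140, q* = 954.
Since 258 > 140, the floor is binding.
At p = 258: qd = 1374 - 3·258 = 600 and qs = 8·258 - 166 = 1898.
Consumer surplus without the control is ½ · (458 - 140) · 954 = 151686.
With the floor, consumers buy 600 units at 258, so CS = ½ · (458 - 258) · 600 = 60000.
Change in consumer surplus = 60000 - 151686 = -91686.

-91686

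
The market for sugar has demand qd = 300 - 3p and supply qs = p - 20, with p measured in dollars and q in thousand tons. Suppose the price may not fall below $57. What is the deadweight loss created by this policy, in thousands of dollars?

0

Equilibrium: 300 - 3p = p - 20, so 320 = 4p and p* = 80, q* = 60.
The floor of 57 is below the equilibrium price 80, so it is not binding; the market clears at p* = 80, q* = 60.
Since the control does not bind, no trades are prevented and deadweight loss is zero.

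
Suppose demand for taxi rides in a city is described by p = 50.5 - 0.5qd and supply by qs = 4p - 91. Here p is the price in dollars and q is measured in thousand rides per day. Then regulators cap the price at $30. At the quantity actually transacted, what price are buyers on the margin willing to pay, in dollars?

36

Rearranging demand gives qd = 101 - 2p. Setting quantity demanded equal to quantity supplied, 101 - 2p = 4p - 91, gives p* = 32 and q* = 37.
Since 30 < 32, the ceiling is binding.
At p = 30: qd = 101 - 2·30 = 41 and qs = 4·30 - 91 = 29.
Only 29 units reach the market. On the demand curve, the marginal buyer's willingness to pay at q = 29 is (101 - 29)/2 = 36.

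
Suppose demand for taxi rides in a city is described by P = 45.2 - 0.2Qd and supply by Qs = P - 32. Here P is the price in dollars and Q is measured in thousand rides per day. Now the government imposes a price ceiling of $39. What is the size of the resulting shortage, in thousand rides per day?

Rearranging demand gives Qd = 226 - 5P. Without the control the market clears where 226 - 5P = P - 32, i.e. P* = 43 and Q* = 11.
The ceiling of 39 is below the equilibrium price 43, so it binds.
At P = 39: Qd = 226 - 5·39 = 31 and Qs = 39 - 32 = 7.
Shortage = Qd - Qs = 31 - 7 = 24.

24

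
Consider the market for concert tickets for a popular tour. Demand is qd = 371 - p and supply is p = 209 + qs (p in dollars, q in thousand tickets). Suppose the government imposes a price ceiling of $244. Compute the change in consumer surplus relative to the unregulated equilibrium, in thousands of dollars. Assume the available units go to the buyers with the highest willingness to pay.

552

Rearranging supply gives qs = p - 209. Without the control the market clears where 371 - p = p - 209, i.e. p* = 290 and q* = 81.
Since 244 < 290, the ceiling is binding.
At p = 244: qd = 371 - 244 = 127 and qs = 244 - 209 = 35.
Consumer surplus without the control is ½ · (371 - 290) · 81 = 3280.5.
With the ceiling, 35 units are sold at 244 (assume they go to the highest-value buyers). The demand price at q = 35 is 336, so CS = ½ · [(371 - 244) + (336 - 244)] · 35 = 3832.5.
Change in consumer surplus = 3832.5 - 3280.5 = 552.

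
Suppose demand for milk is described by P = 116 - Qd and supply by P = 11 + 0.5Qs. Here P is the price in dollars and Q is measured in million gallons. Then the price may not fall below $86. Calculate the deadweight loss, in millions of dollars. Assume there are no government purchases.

1200

Rearranging demand gives Qd = 116 - P; rearranging supply gives Qs = 2P - 22. Setting quantity demanded equal to quantity supplied, 116 - P = 2P - 22, gives P* = 46 and Q* = 70.
The floor of 86 is above the equilibrium price 46, so it binds.
At P = 86: Qd = 116 - 86 = 30 and Qs = 2·86 - 22 = 150.
Quantity traded falls to 30. At Q = 30 the demand price is 116 - 30 = 86 and the supply price is (22 + 30)/2 = 26.
Deadweight loss = ½ · (86 - 26) · (70 - 30) = ½ · 60 · 40 = 1200.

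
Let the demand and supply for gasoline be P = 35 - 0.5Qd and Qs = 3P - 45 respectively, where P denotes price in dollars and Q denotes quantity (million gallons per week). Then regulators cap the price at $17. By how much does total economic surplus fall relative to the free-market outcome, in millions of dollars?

135

Rearranging demand gives Qd = 70 - 2P. In a free market, 70 - 2P = 3P - 45 gives the equilibrium P* = 23, Q* = 24.
Since 17 < 23, the ceiling is binding.
At P = 17: Qd = 70 - 2·17 = 36 and Qs = 3·17 - 45 = 6.
Quantity traded falls to 6. At Q = 6 the demand price is (70 - 6)/2 = 32 and the supply price is (45 + 6)/3 = 17.
Deadweight loss = ½ · (32 - 17) · (24 - 6) = ½ · 15 · 18 = 135.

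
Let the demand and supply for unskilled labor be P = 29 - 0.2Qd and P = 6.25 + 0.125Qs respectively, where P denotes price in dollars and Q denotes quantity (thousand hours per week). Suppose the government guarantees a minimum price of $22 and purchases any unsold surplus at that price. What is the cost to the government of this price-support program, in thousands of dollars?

Rearranging demand gives Qd = 145 - 5P; rearranging supply gives Qs = 8P - 50. Equilibrium: 145 - 5P = 8P - 50, so 195 = 13P and P* = 15, Q* = 70.
Since 22 > 15, the floor is binding.
At P = 22: Qd = 145 - 5·22 = 35 and Qs = 8·22 - 50 = 126.
Surplus = Qs - Qd = 91.
Government expenditure = surplus × support price = 91 × 22 = 2002.

2002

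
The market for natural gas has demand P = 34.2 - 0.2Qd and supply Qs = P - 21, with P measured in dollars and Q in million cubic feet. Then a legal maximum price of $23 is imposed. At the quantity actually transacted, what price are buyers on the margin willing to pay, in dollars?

Rearranging demand gives Qd = 171 - 5P. In a free market, 171 - 5P = P - 21 gives the equilibrium P* = 32, Q* = 11.
Because the ceiling (23) lies below the market-clearing price, it is binding.
At P = 23: Qd = 171 - 5·23 = 56 and Qs = 23 - 21 = 2.
Only 2 units reach the market. On the demand curve, the marginal buyer's willingness to pay at Q = 2 is (171 - 2)/5 = 33.8.

33.8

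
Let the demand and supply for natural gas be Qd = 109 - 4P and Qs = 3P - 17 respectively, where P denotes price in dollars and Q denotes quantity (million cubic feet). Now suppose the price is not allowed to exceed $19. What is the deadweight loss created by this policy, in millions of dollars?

0

Equilibrium: 109 - 4P = 3P - 17, so 126 = 7P and P* = 18, Q* = 37.
The ceiling of 19 is above the equilibrium price 18, so it is not binding; the market clears at P* = 18, Q* = 37.
Since the control does not bind, no trades are prevented and deadweight loss is zero.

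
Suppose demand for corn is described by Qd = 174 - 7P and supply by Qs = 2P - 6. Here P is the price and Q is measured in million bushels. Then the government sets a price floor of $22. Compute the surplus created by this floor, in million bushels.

Without the control the market clears where 174 - 7P = 2P - 6, i.e. P* = 20 and Q* = 34.
The floor of 22 is above the equilibrium price 20, so it binds.
At P = 22: Qd = 174 - 7·22 = 20 and Qs = 2·22 - 6 = 38.
Surplus = Qs - Qd = 38 - 20 = 18.

18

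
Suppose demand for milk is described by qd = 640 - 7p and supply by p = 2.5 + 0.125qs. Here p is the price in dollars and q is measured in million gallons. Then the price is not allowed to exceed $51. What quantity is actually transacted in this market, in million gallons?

Rearranging supply gives qs = 8p - 20. Setting quantity demanded equal to quantity supplied, 640 - 7p = 8p - 20, gives p* = 44 and q* = 332.
Since 51 is above p* = 44, the ceiling does not bind and the free-market outcome prevails.

332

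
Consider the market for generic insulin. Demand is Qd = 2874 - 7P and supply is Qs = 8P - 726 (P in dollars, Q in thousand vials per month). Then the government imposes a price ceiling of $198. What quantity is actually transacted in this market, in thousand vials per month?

858

Without the control the market clears where 2874 - 7P = 8P - 726, i.e. P* = 240 and Q* = 1194.
Because the ceiling (198) lies below the market-clearing price, it is binding.
At P = 198: Qd = 2874 - 7·198 = 1488 and Qs = 8·198 - 726 = 858.
The quantity actually transacted is the short side, supply: 858.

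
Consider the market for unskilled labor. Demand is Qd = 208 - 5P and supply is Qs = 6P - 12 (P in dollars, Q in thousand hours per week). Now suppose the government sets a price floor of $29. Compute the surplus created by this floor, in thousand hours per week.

99

Without the control the market clears where 208 - 5P = 6P - 12, i.e. P* = 20 and Q* = 108.
Since 29 > 20, the floor is binding.
At P = 29: Qd = 208 - 5·29 = 63 and Qs = 6·29 - 12 = 162.
Surplus = Qs - Qd = 162 - 63 = 99.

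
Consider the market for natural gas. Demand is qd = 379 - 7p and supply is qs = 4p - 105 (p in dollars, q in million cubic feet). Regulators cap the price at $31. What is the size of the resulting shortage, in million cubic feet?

In a free market, 379 - 7p = 4p - 105 gives the equilibrium p* = 44, q* = 71.
Since 31 < 44, the ceiling is binding.
At p = 31: qd = 379 - 7·31 = 162 and qs = 4·31 - 105 = 19.
Shortage = qd - qs = 162 - 19 = 143.

143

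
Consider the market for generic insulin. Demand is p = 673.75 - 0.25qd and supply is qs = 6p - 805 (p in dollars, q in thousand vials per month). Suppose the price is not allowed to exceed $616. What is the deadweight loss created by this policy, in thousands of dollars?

Rearranging demand gives qd = 2695 - 4p. Setting quantity demanded equal to quantity supplied, 2695 - 4p = 6p - 805, gives p* = 350 and q* = 1295.
Since 616 is above p* = 350, the ceiling does not bind and the free-market outcome prevails.
Since the control does not bind, no trades are prevented and deadweight loss is zero.

0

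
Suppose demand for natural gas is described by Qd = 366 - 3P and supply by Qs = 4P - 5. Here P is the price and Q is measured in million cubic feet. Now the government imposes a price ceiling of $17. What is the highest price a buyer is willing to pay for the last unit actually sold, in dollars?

101

Setting quantity demanded equal to quantity supplied, 366 - 3P = 4P - 5, gives P* = 53 and Q* = 207.
The ceiling of 17 is below the equilibrium price 53, so it binds.
At P = 17: Qd = 366 - 3·17 = 315 and Qs = 4·17 - 5 = 63.
Only 63 units reach the market. On the demand curve, the marginal buyer's willingness to pay at Q = 63 is (366 - 63)/3 = 101.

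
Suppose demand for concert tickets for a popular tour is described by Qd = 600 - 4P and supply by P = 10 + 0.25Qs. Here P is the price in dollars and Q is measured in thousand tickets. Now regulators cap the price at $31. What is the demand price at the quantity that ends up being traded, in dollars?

129

Rearranging supply gives Qs = 4P - 40. Setting quantity demanded equal to quantity supplied, 600 - 4P = 4P - 40, gives P* = 80 and Q* = 280.
Because the ceiling (31) lies below the market-clearing price, it is binding.
At P = 31: Qd = 600 - 4·31 = 476 and Qs = 4·31 - 40 = 84.
Only 84 units reach the market. On the demand curve, the marginal buyer's willingness to pay at Q = 84 is (600 - 84)/4 = 129.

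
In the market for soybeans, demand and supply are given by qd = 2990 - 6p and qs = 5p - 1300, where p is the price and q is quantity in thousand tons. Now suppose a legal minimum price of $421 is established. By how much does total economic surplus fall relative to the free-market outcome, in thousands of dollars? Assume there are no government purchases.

In a free market, 2990 - 6p = 5p - 1300 gives the equilibrium p* = 390, q* = 650.
Because the floor (421) lies above the market-clearing price, it is binding.
At p = 421: qd = 2990 - 6·421 = 464 and qs = 5·421 - 1300 = 805.
Quantity traded falls to 464. At q = 464 the demand price is (2990 - 464)/6 = 421 and the supply price is (1300 + 464)/5 = 352.8.
Deadweight loss = ½ · (421 - 352.8) · (650 - 464) = ½ · 68.2 · 186 = 6342.6.

6342.6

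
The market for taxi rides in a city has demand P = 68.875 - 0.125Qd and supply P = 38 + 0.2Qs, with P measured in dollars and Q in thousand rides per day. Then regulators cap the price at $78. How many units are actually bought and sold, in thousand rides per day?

Rearranging demand gives Qd = 551 - 8P; rearranging supply gives Qs = 5P - 190. In a free market, 551 - 8P = 5P - 190 gives the equilibrium P* = 57, Q* = 95.
The ceiling of 78 is above the equilibrium price 57, so it is not binding; the market clears at P* = 57, Q* = 95.

95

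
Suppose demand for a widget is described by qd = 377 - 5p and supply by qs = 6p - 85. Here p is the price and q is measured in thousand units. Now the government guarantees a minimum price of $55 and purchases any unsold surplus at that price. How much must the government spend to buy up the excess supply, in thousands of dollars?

7865

Setting quantity demanded equal to quantity supplied, 377 - 5p = 6p - 85, gives p* = 42 and q* = 167.
Because the floor (55) lies above the market-clearing price, it is binding.
At p = 55: qd = 377 - 5·55 = 102 and qs = 6·55 - 85 = 245.
Surplus = qs - qd = 143.
Government expenditure = surplus × support price = 143 × 55 = 7865.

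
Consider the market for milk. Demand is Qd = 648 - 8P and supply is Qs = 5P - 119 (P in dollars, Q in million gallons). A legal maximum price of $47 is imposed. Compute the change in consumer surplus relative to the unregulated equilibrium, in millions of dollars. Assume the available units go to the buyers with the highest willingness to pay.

1167

Equilibrium: 648 - 8P = 5P - 119, so 767 = 13P and P* = 59, Q* = 176.
Because the ceiling (47) lies below the market-clearing price, it is binding.
At P = 47: Qd = 648 - 8·47 = 272 and Qs = 5·47 - 119 = 116.
Consumer surplus without the control is ½ · (81 - 59) · 176 = 1936.
With the ceiling, 116 units are sold at 47 (assume they go to the highest-value buyers). The demand price at Q = 116 is 66.5, so CS = ½ · [(81 - 47) + (66.5 - 47)] · 116 = 3103.
Change in consumer surplus = 3103 - 1936 = 1167.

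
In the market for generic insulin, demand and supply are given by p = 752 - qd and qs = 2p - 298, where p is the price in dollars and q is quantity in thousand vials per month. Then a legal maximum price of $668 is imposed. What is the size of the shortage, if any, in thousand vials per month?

0

Rearranging demand gives qd = 752 - p. Without the control the market clears where 752 - p = 2p - 298, i.e. p* = 350 and q* = 402.
The ceiling of 668 is above the equilibrium price 350, so it is not binding; the market clears at p* = 350, q* = 402.
Since the control does not bind, there is no shortage.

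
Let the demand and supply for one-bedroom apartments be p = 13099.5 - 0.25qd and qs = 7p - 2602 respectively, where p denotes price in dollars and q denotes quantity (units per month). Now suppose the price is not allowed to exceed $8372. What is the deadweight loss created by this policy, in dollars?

Rearranging demand gives qd = 52398 - 4p. Setting quantity demanded equal to quantity supplied, 52398 - 4p = 7p - 2602, gives p* = 5000 and q* = 32398.
Since 8372 is above p* = 5000, the ceiling does not bind and the free-market outcome prevails.
Since the control does not bind, no trades are prevented and deadweight loss is zero.

0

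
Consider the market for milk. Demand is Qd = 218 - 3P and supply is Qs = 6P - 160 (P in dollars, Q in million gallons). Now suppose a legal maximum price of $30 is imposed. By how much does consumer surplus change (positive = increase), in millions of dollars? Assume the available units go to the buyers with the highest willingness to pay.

-624

Setting quantity demanded equal to quantity supplied, 218 - 3P = 6P - 160, gives P* = 42 and Q* = 92.
Because the ceiling (30) lies below the market-clearing price, it is binding.
At P = 30: Qd = 218 - 3·30 = 128 and Qs = 6·30 - 160 = 20.
Consumer surplus without the control is ½ · (218/3 - 42) · 92 = 4232/3.
With the ceiling, 20 units are sold at 30 (assume they go to the highest-value buyers). The demand price at Q = 20 is 66, so CS = ½ · [(218/3 - 30) + (66 - 30)] · 20 = 2360/3.
Change in consumer surplus = 2360/3 - 4232/3 = -624.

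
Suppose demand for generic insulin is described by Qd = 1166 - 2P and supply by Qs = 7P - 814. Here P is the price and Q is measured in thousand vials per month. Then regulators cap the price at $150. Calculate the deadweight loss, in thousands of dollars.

77175

Equilibrium: 1166 - 2P = 7P - 814, so 1980 = 9P and P* = 220, Q* = 726.
Since 150 < 220, the ceiling is binding.
At P = 150: Qd = 1166 - 2·150 = 866 and Qs = 7·150 - 814 = 236.
Quantity traded falls to 236. At Q = 236 the demand price is (1166 - 236)/2 = 465 and the supply price is (814 + 236)/7 = 150.
Deadweight loss = ½ · (465 - 150) · (726 - 236) = ½ · 315 · 490 = 77175.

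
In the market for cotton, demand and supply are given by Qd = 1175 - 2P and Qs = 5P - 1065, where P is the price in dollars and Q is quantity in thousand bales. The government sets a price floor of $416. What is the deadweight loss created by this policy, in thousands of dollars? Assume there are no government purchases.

12902.4

In a free market, 1175 - 2P = 5P - 1065 gives the equilibrium P* = 320, Q* = 535.
Since 416 > 320, the floor is binding.
At P = 416: Qd = 1175 - 2·416 = 343 and Qs = 5·416 - 1065 = 1015.
Quantity traded falls to 343. At Q = 343 the demand price is (1175 - 343)/2 = 416 and the supply price is (1065 + 343)/5 = 281.6.
Deadweight loss = ½ · (416 - 281.6) · (535 - 343) = ½ · 134.4 · 192 = 12902.4.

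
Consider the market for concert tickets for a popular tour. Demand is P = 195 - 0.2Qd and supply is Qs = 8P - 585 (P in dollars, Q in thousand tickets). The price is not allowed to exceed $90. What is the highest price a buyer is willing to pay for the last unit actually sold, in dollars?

Rearranging demand gives Qd = 975 - 5P. In a free market, 975 - 5P = 8P - 585 gives the equilibrium P* = 120, Q* = 375.
The ceiling of 90 is below the equilibrium price 120, so it binds.
At P = 90: Qd = 975 - 5·90 = 525 and Qs = 8·90 - 585 = 135.
Only 135 units reach the market. On the demand curve, the marginal buyer's willingness to pay at Q = 135 is (975 - 135)/5 = 168.

168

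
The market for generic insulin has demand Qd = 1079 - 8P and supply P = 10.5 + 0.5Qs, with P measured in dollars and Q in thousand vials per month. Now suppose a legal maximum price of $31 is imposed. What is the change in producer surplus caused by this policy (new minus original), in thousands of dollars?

Rearranging supply gives Qs = 2P - 21. Setting quantity demanded equal to quantity supplied, 1079 - 8P = 2P - 21, gives P* = 110 and Q* = 199.
Since 31 < 110, the ceiling is binding.
At P = 31: Qd = 1079 - 8·31 = 831 and Qs = 2·31 - 21 = 41.
Producer surplus without the control is ½ · (110 - 10.5) · 199 = 9900.25.
With the ceiling, producers sell 41 units at 31, so PS = ½ · (31 - 10.5) · 41 = 420.25.
Change in producer surplus = 420.25 - 9900.25 = -9480.

-9480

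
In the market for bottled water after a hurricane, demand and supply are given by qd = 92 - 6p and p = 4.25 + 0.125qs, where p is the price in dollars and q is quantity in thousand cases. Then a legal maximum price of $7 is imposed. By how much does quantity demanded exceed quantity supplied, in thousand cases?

Rearranging supply gives qs = 8p - 34. Equilibrium: 92 - 6p = 8p - 34, so 126 = 14p and p* = 9, q* = 38.
The ceiling of 7 is below the equilibrium price 9, so it binds.
At p = 7: qd = 92 - 6·7 = 50 and qs = 8·7 - 34 = 22.
Shortage = qd - qs = 50 - 22 = 28.

28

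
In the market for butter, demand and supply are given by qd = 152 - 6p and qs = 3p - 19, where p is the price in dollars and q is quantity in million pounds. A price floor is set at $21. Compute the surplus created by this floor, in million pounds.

18

Without the control the market clears where 152 - 6p = 3p - 19, i.e. p* = 19 and q* = 38.
Because the floor (21) lies above the market-clearing price, it is binding.
At p = 21: qd = 152 - 6·21 = 26 and qs = 3·21 - 19 = 44.
Surplus = qs - qd = 44 - 26 = 18.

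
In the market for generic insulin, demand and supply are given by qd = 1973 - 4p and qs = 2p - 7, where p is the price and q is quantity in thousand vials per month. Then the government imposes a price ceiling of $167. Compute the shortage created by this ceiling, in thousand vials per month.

978

Equilibrium: 1973 - 4p = 2p - 7, so 1980 = 6p and p* = 330, q* = 653.
The ceiling of 167 is below the equilibrium price 330, so it binds.
At p = 167: qd = 1973 - 4·167 = 1305 and qs = 2·167 - 7 = 327.
Shortage = qd - qs = 1305 - 327 = 978.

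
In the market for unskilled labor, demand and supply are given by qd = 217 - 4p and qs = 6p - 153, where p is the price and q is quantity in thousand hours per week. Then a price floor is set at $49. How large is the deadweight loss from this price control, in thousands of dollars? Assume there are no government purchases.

480

Without the control the market clears where 217 - 4p = 6p - 153, i.e. p* = 37 and q* = 69.
Since 49 > 37, the floor is binding.
At p = 49: qd = 217 - 4·49 = 21 and qs = 6·49 - 153 = 141.
Quantity traded falls to 21. At q = 21 the demand price is (217 - 21)/4 = 49 and the supply price is (153 + 21)/6 = 29.
Deadweight loss = ½ · (49 - 29) · (69 - 21) = ½ · 20 · 48 = 480.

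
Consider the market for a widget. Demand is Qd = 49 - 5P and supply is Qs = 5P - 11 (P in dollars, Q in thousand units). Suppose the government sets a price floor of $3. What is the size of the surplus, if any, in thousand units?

0

In a free market, 49 - 5P = 5P - 11 gives the equilibrium P* = 6, Q* = 19.
Since 3 is below P* = 6, the floor does not bind and the free-market outcome prevails.
Since the control does not bind, there is no surplus.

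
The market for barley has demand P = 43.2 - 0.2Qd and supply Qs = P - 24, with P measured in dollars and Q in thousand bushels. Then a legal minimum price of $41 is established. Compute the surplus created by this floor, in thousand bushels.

Rearranging demand gives Qd = 216 - 5P. Without the control the market clears where 216 - 5P = P - 24, i.e. P* = 40 and Q* = 16.
Because the floor (41) lies above the market-clearing price, it is binding.
At P = 41: Qd = 216 - 5·41 = 11 and Qs = 41 - 24 = 17.
Surplus = Qs - Qd = 17 - 11 = 6.

6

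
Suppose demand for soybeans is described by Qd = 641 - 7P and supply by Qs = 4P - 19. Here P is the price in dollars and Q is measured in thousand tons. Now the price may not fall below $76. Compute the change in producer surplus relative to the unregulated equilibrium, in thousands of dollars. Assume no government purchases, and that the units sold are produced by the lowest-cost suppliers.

Setting quantity demanded equal to quantity supplied, 641 - 7P = 4P - 19, gives P* = 60 and Q* = 221.
The floor of 76 is above the equilibrium price 60, so it binds.
At P = 76: Qd = 641 - 7·76 = 109 and Qs = 4·76 - 19 = 285.
Producer surplus without the control is ½ · (60 - 4.75) · 221 = 6105.125.
With the floor, 109 units are sold at 76. The supply price at Q = 109 is 32, so PS = ½ · [(76 - 4.75) + (76 - 32)] · 109 = 6281.125.
Change in producer surplus = 6281.125 - 6105.125 = 176.

176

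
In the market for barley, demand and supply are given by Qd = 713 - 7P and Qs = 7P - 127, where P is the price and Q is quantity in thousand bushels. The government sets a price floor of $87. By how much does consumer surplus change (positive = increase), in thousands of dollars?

-5359.5

In a free market, 713 - 7P = 7P - 127 gives the equilibrium P* = 60, Q* = 293.
Since 87 > 60, the floor is binding.
At P = 87: Qd = 713 - 7·87 = 104 and Qs = 7·87 - 127 = 482.
Consumer surplus without the control is ½ · (713/7 - 60) · 293 = 85849/14.
With the floor, consumers buy 104 units at 87, so CS = ½ · (713/7 - 87) · 104 = 5408/7.
Change in consumer surplus = 5408/7 - 85849/14 = -5359.5.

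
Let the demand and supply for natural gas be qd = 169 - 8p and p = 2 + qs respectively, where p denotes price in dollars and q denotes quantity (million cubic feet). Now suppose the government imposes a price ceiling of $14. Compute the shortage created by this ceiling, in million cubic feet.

Rearranging supply gives qs = p - 2. Equilibrium: 169 - 8p = p - 2, so 171 = 9p and p* = 19, q* = 17.
Since 14 < 19, the ceiling is binding.
At p = 14: qd = 169 - 8·14 = 57 and qs = 14 - 2 = 12.
Shortage = qd - qs = 57 - 12 = 45.

45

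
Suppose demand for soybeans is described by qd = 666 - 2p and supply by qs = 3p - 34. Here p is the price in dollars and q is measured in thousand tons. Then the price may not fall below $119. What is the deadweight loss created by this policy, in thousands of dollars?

0

In a free market, 666 - 2p = 3p - 34 gives the equilibrium p* = 140, q* = 386.
The floor of 119 is below the equilibrium price 140, so it is not binding; the market clears at p* = 140, q* = 386.
Since the control does not bind, no trades are prevented and deadweight loss is zero.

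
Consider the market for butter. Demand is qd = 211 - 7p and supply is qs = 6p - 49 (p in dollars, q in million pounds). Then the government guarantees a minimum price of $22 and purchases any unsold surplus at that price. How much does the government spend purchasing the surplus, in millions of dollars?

572

Without the control the market clears where 211 - 7p = 6p - 49, i.e. p* = 20 and q* = 71.
Because the floor (22) lies above the market-clearing price, it is binding.
At p = 22: qd = 211 - 7·22 = 57 and qs = 6·22 - 49 = 83.
Surplus = qs - qd = 26.
Government expenditure = surplus × support price = 26 × 22 = 572.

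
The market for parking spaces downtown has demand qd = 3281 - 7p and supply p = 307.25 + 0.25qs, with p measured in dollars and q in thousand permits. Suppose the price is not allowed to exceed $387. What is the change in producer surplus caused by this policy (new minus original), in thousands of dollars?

Rearranging supply gives qs = 4p - 1229. Setting quantity demanded equal to quantity supplied, 3281 - 7p = 4p - 1229, gives p* = 410 and q* = 411.
The ceiling of 387 is below the equilibrium price 410, so it binds.
At p = 387: qd = 3281 - 7·387 = 572 and qs = 4·387 - 1229 = 319.
Producer surplus without the control is ½ · (410 - 307.25) · 411 = 21115.125.
With the ceiling, producers sell 319 units at 387, so PS = ½ · (387 - 307.25) · 319 = 12720.125.
Change in producer surplus = 12720.125 - 21115.125 = -8395.

-8395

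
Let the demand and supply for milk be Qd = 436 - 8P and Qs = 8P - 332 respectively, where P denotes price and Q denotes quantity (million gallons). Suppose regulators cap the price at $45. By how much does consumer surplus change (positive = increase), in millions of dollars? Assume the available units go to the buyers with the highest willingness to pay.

Without the control the market clears where 436 - 8P = 8P - 332, i.e. P* = 48 and Q* = 52.
The ceiling of 45 is below the equilibrium price 48, so it binds.
At P = 45: Qd = 436 - 8·45 = 76 and Qs = 8·45 - 332 = 28.
Consumer surplus without the control is ½ · (54.5 - 48) · 52 = 169.
With the ceiling, 28 units are sold at 45 (assume they go to the highest-value buyers). The demand price at Q = 28 is 51, so CS = ½ · [(54.5 - 45) + (51 - 45)] · 28 = 217.
Change in consumer surplus = 217 - 169 = 48.

48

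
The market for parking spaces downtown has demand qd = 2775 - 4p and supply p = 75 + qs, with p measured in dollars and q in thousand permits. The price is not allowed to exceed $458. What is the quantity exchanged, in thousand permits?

Rearranging supply gives qs = p - 75. Without the control the market clears where 2775 - 4p = p - 75, i.e. p* = 570 and q* = 495.
Since 458 < 570, the ceiling is binding.
At p = 458: qd = 2775 - 4·458 = 943 and qs = 458 - 75 = 383.
The quantity actually transacted is the short side, supply: 383.

383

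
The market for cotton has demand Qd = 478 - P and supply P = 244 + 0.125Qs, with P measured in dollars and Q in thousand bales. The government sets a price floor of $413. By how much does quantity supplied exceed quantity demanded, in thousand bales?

1287

Rearranging supply gives Qs = 8P - 1952. Equilibrium: 478 - P = 8P - 1952, so 2430 = 9P and P* = 270, Q* = 208.
Because the floor (413) lies above the market-clearing price, it is binding.
At P = 413: Qd = 478 - 413 = 65 and Qs = 8·413 - 1952 = 1352.
Surplus = Qs - Qd = 1352 - 65 = 1287.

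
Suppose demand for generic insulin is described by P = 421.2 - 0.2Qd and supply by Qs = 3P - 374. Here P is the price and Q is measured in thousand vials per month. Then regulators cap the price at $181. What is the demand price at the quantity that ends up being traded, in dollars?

387.4

Rearranging demand gives Qd = 2106 - 5P. Equilibrium: 2106 - 5P = 3P - 374, so 2480 = 8P and P* = 310, Q* = 556.
Because the ceiling (181) lies below the market-clearing price, it is binding.
At P = 181: Qd = 2106 - 5·181 = 1201 and Qs = 3·181 - 374 = 169.
Only 169 units reach the market. On the demand curve, the marginal buyer's willingness to pay at Q = 169 is (2106 - 169)/5 = 387.4.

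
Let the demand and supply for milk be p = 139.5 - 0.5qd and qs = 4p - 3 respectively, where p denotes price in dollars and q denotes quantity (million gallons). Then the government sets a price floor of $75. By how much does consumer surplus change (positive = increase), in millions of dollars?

-4396

Rearranging demand gives qd = 279 - 2p. Setting quantity demanded equal to quantity supplied, 279 - 2p = 4p - 3, gives p* = 47 and q* = 185.
The floor of 75 is above the equilibrium price 47, so it binds.
At p = 75: qd = 279 - 2·75 = 129 and qs = 4·75 - 3 = 297.
Consumer surplus without the control is ½ · (139.5 - 47) · 185 = 8556.25.
With the floor, consumers buy 129 units at 75, so CS = ½ · (139.5 - 75) · 129 = 4160.25.
Change in consumer surplus = 4160.25 - 8556.25 = -4396.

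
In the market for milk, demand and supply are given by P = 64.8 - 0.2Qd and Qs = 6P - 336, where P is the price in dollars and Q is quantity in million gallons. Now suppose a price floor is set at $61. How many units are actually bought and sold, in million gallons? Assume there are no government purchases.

19

Rearranging demand gives Qd = 324 - 5P. In a free market, 324 - 5P = 6P - 336 gives the equilibrium P* = 60, Q* = 24.
The floor of 61 is above the equilibrium price 60, so it binds.
At P = 61: Qd = 324 - 5·61 = 19 and Qs = 6·61 - 336 = 30.
The quantity actually transacted is the short side, demand: 19.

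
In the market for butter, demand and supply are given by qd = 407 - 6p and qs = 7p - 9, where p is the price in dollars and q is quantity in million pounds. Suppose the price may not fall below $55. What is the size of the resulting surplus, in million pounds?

299

Setting quantity demanded equal to quantity supplied, 407 - 6p = 7p - 9, gives p* = 32 and q* = 215.
Since 55 > 32, the floor is binding.
At p = 55: qd = 407 - 6·55 = 77 and qs = 7·55 - 9 = 376.
Surplus = qs - qd = 376 - 77 = 299.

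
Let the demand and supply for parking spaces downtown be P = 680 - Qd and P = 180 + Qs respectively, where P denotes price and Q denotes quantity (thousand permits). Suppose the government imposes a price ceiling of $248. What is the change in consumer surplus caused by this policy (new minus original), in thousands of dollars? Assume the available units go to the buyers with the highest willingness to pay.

-4186

Rearranging demand gives Qd = 680 - P; rearranging supply gives Qs = P - 180. In a free market, 680 - P = P - 180 gives the equilibrium P* = 430, Q* = 250.
Since 248 < 430, the ceiling is binding.
At P = 248: Qd = 680 - 248 = 432 and Qs = 248 - 180 = 68.
Consumer surplus without the control is ½ · (680 - 430) · 250 = 31250.
With the ceiling, 68 units are sold at 248 (assume they go to the highest-value buyers). The demand price at Q = 68 is 612, so CS = ½ · [(680 - 248) + (612 - 248)] · 68 = 27064.
Change in consumer surplus = 27064 - 31250 = -4186.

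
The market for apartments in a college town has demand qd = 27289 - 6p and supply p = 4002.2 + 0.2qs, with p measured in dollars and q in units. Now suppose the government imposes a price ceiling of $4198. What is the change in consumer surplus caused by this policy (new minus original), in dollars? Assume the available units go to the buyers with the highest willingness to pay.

Rearranging supply gives qs = 5p - 20011. In a free market, 27289 - 6p = 5p - 20011 gives the equilibrium p* = 4300, q* = 1489.
Because the ceiling (4198) lies below the market-clearing price, it is binding.
At p = 4198: qd = 27289 - 6·4198 = 2101 and qs = 5·4198 - 20011 = 979.
Consumer surplus without the control is ½ · (27289/6 - 4300) · 1489 = 2217121/12.
With the ceiling, 979 units are sold at 4198 (assume they go to the highest-value buyers). The demand price at q = 979 is 4385, so CS = ½ · [(27289/6 - 4198) + (4385 - 4198)] · 979 = 3155317/12.
Change in consumer surplus = 3155317/12 - 2217121/12 = 78183.

78183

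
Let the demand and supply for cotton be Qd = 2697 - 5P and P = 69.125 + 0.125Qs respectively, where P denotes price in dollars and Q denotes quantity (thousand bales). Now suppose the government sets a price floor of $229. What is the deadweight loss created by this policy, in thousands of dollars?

Rearranging supply gives Qs = 8P - 553. In a free market, 2697 - 5P = 8P - 553 gives the equilibrium P* = 250, Q* = 1447.
The floor of 229 is below the equilibrium price 250, so it is not binding; the market clears at P* = 250, Q* = 1447.
Since the control does not bind, no trades are prevented and deadweight loss is zero.

0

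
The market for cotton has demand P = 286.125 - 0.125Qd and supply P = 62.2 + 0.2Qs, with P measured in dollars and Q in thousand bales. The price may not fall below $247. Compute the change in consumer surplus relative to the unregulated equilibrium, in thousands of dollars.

-23547

Rearranging demand gives Qd = 2289 - 8P; rearranging supply gives Qs = 5P - 311. Setting quantity demanded equal to quantity supplied, 2289 - 8P = 5P - 311, gives P* = 200 and Q* = 689.
Since 247 > 200, the floor is binding.
At P = 247: Qd = 2289 - 8·247 = 313 and Qs = 5·247 - 311 = 924.
Consumer surplus without the control is ½ · (286.125 - 200) · 689 = 29670.0625.
With the floor, consumers buy 313 units at 247, so CS = ½ · (286.125 - 247) · 313 = 6123.0625.
Change in consumer surplus = 6123.0625 - 29670.0625 = -23547.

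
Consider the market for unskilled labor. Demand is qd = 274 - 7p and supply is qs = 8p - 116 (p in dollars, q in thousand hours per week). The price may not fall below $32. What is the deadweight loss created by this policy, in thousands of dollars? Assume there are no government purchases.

Setting quantity demanded equal to quantity supplied, 274 - 7p = 8p - 116, gives p* = 26 and q* = 92.
Because the floor (32) lies above the market-clearing price, it is binding.
At p = 32: qd = 274 - 7·32 = 50 and qs = 8·32 - 116 = 140.
Quantity traded falls to 50. At q = 50 the demand price is (274 - 50)/7 = 32 and the supply price is (116 + 50)/8 = 20.75.
Deadweight loss = ½ · (32 - 20.75) · (92 - 50) = ½ · 11.25 · 42 = 236.25.

236.25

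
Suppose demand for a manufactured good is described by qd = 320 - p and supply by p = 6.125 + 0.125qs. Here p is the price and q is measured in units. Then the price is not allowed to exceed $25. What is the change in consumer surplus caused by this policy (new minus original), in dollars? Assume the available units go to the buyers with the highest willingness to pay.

Rearranging supply gives qs = 8p - 49. In a free market, 320 - p = 8p - 49 gives the equilibrium p* = 41, q* = 279.
The ceiling of 25 is below the equilibrium price 41, so it binds.
At p = 25: qd = 320 - 25 = 295 and qs = 8·25 - 49 = 151.
Consumer surplus without the control is ½ · (320 - 41) · 279 = 38920.5.
With the ceiling, 151 units are sold at 25 (assume they go to the highest-value buyers). The demand price at q = 151 is 169, so CS = ½ · [(320 - 25) + (169 - 25)] · 151 = 33144.5.
Change in consumer surplus = 33144.5 - 38920.5 = -5776.

-5776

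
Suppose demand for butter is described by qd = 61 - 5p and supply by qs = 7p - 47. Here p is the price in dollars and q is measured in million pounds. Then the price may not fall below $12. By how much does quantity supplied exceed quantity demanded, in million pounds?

36

Without the control the market clears where 61 - 5p = 7p - 47, i.e. p* = 9 and q* = 16.
The floor of 12 is above the equilibrium price 9, so it binds.
At p = 12: qd = 61 - 5·12 = 1 and qs = 7·12 - 47 = 37.
Surplus = qs - qd = 37 - 1 = 36.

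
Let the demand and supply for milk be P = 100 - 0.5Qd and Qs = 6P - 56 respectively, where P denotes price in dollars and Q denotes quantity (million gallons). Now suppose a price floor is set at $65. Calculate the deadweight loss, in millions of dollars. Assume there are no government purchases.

1452

Rearranging demand gives Qd = 200 - 2P. In a free market, 200 - 2P = 6P - 56 gives the equilibrium P* = 32, Q* = 136.
Since 65 > 32, the floor is binding.
At P = 65: Qd = 200 - 2·65 = 70 and Qs = 6·65 - 56 = 334.
Quantity traded falls to 70. At Q = 70 the demand price is (200 - 70)/2 = 65 and the supply price is (56 + 70)/6 = 21.
Deadweight loss = ½ · (65 - 21) · (136 - 70) = ½ · 44 · 66 = 1452.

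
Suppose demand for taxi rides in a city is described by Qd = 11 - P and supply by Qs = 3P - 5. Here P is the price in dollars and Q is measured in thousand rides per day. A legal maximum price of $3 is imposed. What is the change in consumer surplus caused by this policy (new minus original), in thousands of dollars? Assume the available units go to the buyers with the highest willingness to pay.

In a free market, 11 - P = 3P - 5 gives the equilibrium P* = 4, Q* = 7.
The ceiling of 3 is below the equilibrium price 4, so it binds.
At P = 3: Qd = 11 - 3 = 8 and Qs = 3·3 - 5 = 4.
Consumer surplus without the control is ½ · (11 - 4) · 7 = 24.5.
With the ceiling, 4 units are sold at 3 (assume they go to the highest-value buyers). The demand price at Q = 4 is 7, so CS = ½ · [(11 - 3) + (7 - 3)] · 4 = 24.
Change in consumer surplus = 24 - 24.5 = -0.5.

-0.5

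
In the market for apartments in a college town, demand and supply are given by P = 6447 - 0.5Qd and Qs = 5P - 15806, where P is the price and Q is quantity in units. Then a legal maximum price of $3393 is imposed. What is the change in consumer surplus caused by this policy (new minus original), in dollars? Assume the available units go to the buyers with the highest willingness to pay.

-2304643.25

Rearranging demand gives Qd = 12894 - 2P. In a free market, 12894 - 2P = 5P - 15806 gives the equilibrium P* = 4100, Q* = 4694.
Since 3393 < 4100, the ceiling is binding.
At P = 3393: Qd = 12894 - 2·3393 = 6108 and Qs = 5·3393 - 15806 = 1159.
Consumer surplus without the control is ½ · (6447 - 4100) · 4694 = 5508409.
With the ceiling, 1159 units are sold at 3393 (assume they go to the highest-value buyers). The demand price at Q = 1159 is 5867.5, so CS = ½ · [(6447 - 3393) + (5867.5 - 3393)] · 1159 = 3203765.75.
Change in consumer surplus = 3203765.75 - 5508409 = -2304643.25.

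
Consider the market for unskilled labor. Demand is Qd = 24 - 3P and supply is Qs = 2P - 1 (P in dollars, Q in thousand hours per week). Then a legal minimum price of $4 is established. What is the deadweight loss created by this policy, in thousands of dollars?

In a free market, 24 - 3P = 2P - 1 gives the equilibrium P* = 5, Q* = 9.
The floor of 4 is below the equilibrium price 5, so it is not binding; the market clears at P* = 5, Q* = 9.
Since the control does not bind, no trades are prevented and deadweight loss is zero.

0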